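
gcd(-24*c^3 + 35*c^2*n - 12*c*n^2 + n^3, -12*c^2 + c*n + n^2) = 3*c - n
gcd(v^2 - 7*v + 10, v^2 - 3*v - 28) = 1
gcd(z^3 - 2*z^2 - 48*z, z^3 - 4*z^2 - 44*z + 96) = z^2 - 2*z - 48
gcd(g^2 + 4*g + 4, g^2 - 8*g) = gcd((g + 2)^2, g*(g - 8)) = 1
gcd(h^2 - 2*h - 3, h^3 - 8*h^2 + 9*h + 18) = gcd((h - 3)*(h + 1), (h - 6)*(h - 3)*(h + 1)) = h^2 - 2*h - 3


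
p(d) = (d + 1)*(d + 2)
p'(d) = 2*d + 3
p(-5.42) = 15.12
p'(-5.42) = -7.84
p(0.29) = 2.95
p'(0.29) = 3.58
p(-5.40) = 14.96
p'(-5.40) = -7.80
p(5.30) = 45.99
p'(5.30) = 13.60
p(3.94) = 29.34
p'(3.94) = 10.88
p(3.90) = 28.91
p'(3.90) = 10.80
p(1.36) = 7.93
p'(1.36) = 5.72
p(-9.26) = 59.97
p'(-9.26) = -15.52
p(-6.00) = 20.00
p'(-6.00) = -9.00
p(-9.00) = 56.00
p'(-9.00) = -15.00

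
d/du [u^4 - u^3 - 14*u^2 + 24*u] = 4*u^3 - 3*u^2 - 28*u + 24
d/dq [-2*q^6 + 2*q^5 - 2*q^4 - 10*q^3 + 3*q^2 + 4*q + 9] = -12*q^5 + 10*q^4 - 8*q^3 - 30*q^2 + 6*q + 4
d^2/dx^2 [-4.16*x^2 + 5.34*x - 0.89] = -8.32000000000000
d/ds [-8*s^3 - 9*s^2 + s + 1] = -24*s^2 - 18*s + 1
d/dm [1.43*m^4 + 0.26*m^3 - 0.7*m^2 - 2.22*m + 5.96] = 5.72*m^3 + 0.78*m^2 - 1.4*m - 2.22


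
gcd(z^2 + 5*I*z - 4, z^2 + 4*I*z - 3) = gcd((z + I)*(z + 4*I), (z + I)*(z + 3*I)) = z + I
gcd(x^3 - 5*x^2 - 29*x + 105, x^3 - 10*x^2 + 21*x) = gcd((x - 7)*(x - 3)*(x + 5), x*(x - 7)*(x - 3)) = x^2 - 10*x + 21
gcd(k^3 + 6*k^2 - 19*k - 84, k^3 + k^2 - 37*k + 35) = k + 7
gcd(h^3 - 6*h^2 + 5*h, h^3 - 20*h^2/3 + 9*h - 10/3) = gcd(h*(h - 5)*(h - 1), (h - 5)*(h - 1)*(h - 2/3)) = h^2 - 6*h + 5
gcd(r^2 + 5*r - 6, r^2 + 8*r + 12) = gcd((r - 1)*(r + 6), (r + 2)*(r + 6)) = r + 6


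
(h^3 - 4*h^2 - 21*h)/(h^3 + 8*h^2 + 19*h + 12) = h*(h - 7)/(h^2 + 5*h + 4)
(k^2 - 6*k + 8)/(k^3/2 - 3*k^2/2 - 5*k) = 2*(-k^2 + 6*k - 8)/(k*(-k^2 + 3*k + 10))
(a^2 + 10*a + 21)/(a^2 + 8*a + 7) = (a + 3)/(a + 1)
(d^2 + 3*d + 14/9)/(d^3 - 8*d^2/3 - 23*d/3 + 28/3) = (d + 2/3)/(d^2 - 5*d + 4)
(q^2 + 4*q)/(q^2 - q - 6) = q*(q + 4)/(q^2 - q - 6)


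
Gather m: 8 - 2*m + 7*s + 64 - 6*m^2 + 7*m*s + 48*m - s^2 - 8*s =-6*m^2 + m*(7*s + 46) - s^2 - s + 72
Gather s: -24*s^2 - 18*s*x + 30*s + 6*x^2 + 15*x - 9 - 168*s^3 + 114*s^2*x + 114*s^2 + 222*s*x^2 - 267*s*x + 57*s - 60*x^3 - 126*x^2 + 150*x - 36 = -168*s^3 + s^2*(114*x + 90) + s*(222*x^2 - 285*x + 87) - 60*x^3 - 120*x^2 + 165*x - 45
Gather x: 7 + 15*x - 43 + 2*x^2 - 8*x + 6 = 2*x^2 + 7*x - 30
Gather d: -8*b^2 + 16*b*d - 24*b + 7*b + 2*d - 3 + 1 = -8*b^2 - 17*b + d*(16*b + 2) - 2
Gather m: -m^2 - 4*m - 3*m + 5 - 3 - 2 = -m^2 - 7*m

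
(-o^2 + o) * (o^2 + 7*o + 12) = -o^4 - 6*o^3 - 5*o^2 + 12*o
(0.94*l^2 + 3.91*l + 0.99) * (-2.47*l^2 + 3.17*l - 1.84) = -2.3218*l^4 - 6.6779*l^3 + 8.2198*l^2 - 4.0561*l - 1.8216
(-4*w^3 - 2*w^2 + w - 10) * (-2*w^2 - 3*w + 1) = 8*w^5 + 16*w^4 + 15*w^2 + 31*w - 10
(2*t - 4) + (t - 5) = 3*t - 9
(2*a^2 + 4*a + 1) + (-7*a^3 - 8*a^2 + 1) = -7*a^3 - 6*a^2 + 4*a + 2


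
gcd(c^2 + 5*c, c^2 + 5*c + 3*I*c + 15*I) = c + 5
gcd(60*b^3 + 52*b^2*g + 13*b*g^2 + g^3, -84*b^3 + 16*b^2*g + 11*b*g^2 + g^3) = 6*b + g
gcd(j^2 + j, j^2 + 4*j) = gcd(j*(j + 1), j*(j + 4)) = j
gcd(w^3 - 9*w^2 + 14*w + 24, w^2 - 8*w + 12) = w - 6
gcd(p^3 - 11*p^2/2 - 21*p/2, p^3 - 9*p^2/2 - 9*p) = p^2 + 3*p/2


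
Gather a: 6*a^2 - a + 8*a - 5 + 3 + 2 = 6*a^2 + 7*a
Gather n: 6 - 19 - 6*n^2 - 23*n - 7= -6*n^2 - 23*n - 20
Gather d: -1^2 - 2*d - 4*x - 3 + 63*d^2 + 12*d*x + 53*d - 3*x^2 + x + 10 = 63*d^2 + d*(12*x + 51) - 3*x^2 - 3*x + 6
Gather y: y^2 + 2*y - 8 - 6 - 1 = y^2 + 2*y - 15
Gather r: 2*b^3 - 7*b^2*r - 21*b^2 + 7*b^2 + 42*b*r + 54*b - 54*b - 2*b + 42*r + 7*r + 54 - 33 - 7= 2*b^3 - 14*b^2 - 2*b + r*(-7*b^2 + 42*b + 49) + 14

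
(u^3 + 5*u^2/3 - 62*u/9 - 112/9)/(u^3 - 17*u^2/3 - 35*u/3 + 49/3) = (3*u^2 - 2*u - 16)/(3*(u^2 - 8*u + 7))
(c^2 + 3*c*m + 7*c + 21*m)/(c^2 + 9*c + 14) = (c + 3*m)/(c + 2)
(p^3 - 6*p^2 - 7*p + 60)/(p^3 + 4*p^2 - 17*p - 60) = (p - 5)/(p + 5)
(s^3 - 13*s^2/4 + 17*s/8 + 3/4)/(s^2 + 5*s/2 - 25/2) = (8*s^3 - 26*s^2 + 17*s + 6)/(4*(2*s^2 + 5*s - 25))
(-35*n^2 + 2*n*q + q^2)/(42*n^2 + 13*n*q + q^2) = (-5*n + q)/(6*n + q)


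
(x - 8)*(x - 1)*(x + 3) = x^3 - 6*x^2 - 19*x + 24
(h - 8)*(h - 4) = h^2 - 12*h + 32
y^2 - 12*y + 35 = (y - 7)*(y - 5)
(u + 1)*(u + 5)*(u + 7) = u^3 + 13*u^2 + 47*u + 35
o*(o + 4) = o^2 + 4*o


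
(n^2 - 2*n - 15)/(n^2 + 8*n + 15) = (n - 5)/(n + 5)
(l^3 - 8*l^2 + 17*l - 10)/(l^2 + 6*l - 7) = (l^2 - 7*l + 10)/(l + 7)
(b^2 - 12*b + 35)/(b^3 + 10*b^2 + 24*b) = (b^2 - 12*b + 35)/(b*(b^2 + 10*b + 24))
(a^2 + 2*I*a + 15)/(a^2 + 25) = (a - 3*I)/(a - 5*I)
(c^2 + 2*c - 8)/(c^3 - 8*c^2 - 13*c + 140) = (c - 2)/(c^2 - 12*c + 35)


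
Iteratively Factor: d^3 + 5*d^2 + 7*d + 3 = (d + 1)*(d^2 + 4*d + 3) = (d + 1)^2*(d + 3)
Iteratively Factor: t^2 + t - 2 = (t - 1)*(t + 2)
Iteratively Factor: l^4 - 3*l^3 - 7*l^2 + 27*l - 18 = (l - 2)*(l^3 - l^2 - 9*l + 9) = (l - 2)*(l - 1)*(l^2 - 9) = (l - 3)*(l - 2)*(l - 1)*(l + 3)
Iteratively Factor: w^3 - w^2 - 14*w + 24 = (w - 3)*(w^2 + 2*w - 8) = (w - 3)*(w - 2)*(w + 4)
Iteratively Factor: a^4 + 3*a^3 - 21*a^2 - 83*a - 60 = (a + 1)*(a^3 + 2*a^2 - 23*a - 60) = (a + 1)*(a + 4)*(a^2 - 2*a - 15) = (a + 1)*(a + 3)*(a + 4)*(a - 5)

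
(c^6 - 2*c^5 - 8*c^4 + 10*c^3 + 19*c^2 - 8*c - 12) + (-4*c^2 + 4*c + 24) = c^6 - 2*c^5 - 8*c^4 + 10*c^3 + 15*c^2 - 4*c + 12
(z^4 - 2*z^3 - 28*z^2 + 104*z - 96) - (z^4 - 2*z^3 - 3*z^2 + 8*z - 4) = -25*z^2 + 96*z - 92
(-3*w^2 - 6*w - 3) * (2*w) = -6*w^3 - 12*w^2 - 6*w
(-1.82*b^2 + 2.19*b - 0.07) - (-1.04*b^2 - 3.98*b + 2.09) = -0.78*b^2 + 6.17*b - 2.16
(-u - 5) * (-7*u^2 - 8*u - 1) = 7*u^3 + 43*u^2 + 41*u + 5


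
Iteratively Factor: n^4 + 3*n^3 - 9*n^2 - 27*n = (n - 3)*(n^3 + 6*n^2 + 9*n) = (n - 3)*(n + 3)*(n^2 + 3*n) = (n - 3)*(n + 3)^2*(n)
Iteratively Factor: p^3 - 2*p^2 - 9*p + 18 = (p - 2)*(p^2 - 9) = (p - 3)*(p - 2)*(p + 3)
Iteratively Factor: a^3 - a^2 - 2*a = (a)*(a^2 - a - 2) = a*(a - 2)*(a + 1)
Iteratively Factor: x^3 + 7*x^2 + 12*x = (x + 4)*(x^2 + 3*x) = (x + 3)*(x + 4)*(x)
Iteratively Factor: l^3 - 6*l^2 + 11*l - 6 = (l - 3)*(l^2 - 3*l + 2) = (l - 3)*(l - 2)*(l - 1)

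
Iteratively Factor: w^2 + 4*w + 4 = (w + 2)*(w + 2)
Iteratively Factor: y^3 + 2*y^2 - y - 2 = (y - 1)*(y^2 + 3*y + 2) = (y - 1)*(y + 1)*(y + 2)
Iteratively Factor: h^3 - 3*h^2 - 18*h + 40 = (h + 4)*(h^2 - 7*h + 10) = (h - 5)*(h + 4)*(h - 2)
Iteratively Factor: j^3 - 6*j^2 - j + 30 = (j - 3)*(j^2 - 3*j - 10) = (j - 3)*(j + 2)*(j - 5)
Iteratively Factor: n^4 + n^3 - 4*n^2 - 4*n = (n + 1)*(n^3 - 4*n) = (n + 1)*(n + 2)*(n^2 - 2*n) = n*(n + 1)*(n + 2)*(n - 2)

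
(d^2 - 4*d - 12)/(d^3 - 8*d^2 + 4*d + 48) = 1/(d - 4)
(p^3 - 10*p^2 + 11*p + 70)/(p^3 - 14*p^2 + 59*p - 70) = (p + 2)/(p - 2)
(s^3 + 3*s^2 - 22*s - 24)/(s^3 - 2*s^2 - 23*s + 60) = (s^2 + 7*s + 6)/(s^2 + 2*s - 15)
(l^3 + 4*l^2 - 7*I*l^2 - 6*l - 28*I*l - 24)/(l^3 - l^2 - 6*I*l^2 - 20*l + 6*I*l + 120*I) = (l - I)/(l - 5)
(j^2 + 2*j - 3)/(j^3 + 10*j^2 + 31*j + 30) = (j - 1)/(j^2 + 7*j + 10)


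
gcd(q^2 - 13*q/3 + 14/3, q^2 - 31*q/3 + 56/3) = q - 7/3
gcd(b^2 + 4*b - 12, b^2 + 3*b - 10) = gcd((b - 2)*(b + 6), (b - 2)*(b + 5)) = b - 2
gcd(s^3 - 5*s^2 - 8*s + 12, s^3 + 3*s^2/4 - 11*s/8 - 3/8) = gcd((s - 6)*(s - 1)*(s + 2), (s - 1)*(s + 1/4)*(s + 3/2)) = s - 1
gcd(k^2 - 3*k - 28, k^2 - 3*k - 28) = k^2 - 3*k - 28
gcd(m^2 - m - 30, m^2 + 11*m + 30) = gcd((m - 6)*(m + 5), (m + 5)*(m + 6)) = m + 5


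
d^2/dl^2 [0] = 0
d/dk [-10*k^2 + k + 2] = 1 - 20*k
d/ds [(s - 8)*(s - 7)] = 2*s - 15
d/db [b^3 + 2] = 3*b^2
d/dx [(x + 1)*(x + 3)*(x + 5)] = 3*x^2 + 18*x + 23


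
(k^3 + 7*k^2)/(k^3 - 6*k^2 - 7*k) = k*(k + 7)/(k^2 - 6*k - 7)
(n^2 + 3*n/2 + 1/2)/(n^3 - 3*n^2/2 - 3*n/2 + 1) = (2*n + 1)/(2*n^2 - 5*n + 2)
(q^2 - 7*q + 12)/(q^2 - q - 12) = (q - 3)/(q + 3)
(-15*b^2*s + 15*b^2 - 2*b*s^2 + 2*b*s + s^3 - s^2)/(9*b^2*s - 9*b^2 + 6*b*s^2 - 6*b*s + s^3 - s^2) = (-5*b + s)/(3*b + s)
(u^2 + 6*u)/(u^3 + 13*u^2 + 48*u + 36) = u/(u^2 + 7*u + 6)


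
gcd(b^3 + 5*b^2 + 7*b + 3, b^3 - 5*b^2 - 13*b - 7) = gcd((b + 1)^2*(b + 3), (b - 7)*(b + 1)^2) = b^2 + 2*b + 1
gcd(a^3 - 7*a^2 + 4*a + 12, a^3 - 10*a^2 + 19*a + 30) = a^2 - 5*a - 6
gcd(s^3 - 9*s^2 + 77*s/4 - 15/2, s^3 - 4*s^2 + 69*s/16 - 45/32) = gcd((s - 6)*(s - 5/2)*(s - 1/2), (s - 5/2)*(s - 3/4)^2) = s - 5/2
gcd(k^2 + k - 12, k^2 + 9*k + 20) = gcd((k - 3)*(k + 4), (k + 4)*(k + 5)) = k + 4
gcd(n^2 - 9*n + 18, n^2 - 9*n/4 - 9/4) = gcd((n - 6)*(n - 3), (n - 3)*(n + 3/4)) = n - 3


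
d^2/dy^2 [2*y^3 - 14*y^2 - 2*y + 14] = 12*y - 28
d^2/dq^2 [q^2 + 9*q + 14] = 2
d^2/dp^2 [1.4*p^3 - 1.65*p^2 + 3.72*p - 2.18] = 8.4*p - 3.3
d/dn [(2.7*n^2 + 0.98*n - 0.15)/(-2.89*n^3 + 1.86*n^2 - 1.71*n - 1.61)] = (7.803*n^4 + 5.6644*n^3 - 7.7403*n^2 - 8.136*n - 1.8343)/(8.3521*n^6 - 10.7508*n^5 + 13.3434*n^4 + 2.9446*n^3 - 3.0651*n^2 + 5.5062*n + 2.5921)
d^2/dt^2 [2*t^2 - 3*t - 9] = 4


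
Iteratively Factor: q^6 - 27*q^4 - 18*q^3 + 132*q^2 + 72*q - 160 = (q - 2)*(q^5 + 2*q^4 - 23*q^3 - 64*q^2 + 4*q + 80) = (q - 2)*(q + 2)*(q^4 - 23*q^2 - 18*q + 40) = (q - 2)*(q + 2)^2*(q^3 - 2*q^2 - 19*q + 20) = (q - 2)*(q - 1)*(q + 2)^2*(q^2 - q - 20) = (q - 2)*(q - 1)*(q + 2)^2*(q + 4)*(q - 5)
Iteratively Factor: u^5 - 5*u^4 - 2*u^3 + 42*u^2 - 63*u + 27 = (u - 3)*(u^4 - 2*u^3 - 8*u^2 + 18*u - 9) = (u - 3)*(u - 1)*(u^3 - u^2 - 9*u + 9) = (u - 3)*(u - 1)*(u + 3)*(u^2 - 4*u + 3) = (u - 3)^2*(u - 1)*(u + 3)*(u - 1)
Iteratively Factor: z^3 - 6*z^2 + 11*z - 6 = (z - 2)*(z^2 - 4*z + 3) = (z - 3)*(z - 2)*(z - 1)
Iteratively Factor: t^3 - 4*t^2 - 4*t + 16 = (t - 2)*(t^2 - 2*t - 8) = (t - 2)*(t + 2)*(t - 4)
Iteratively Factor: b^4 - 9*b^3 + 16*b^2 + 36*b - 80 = (b - 5)*(b^3 - 4*b^2 - 4*b + 16) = (b - 5)*(b - 2)*(b^2 - 2*b - 8) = (b - 5)*(b - 4)*(b - 2)*(b + 2)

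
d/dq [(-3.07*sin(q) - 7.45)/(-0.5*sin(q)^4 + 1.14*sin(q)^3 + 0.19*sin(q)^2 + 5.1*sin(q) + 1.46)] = (-4.605*sin(q)^4 - 7.9004*sin(q)^3 + 26.0623*sin(q)^2 + 2.831*sin(q) + 33.5128)*cos(q)/(0.25*sin(q)^8 - 1.14*sin(q)^7 + 1.1096*sin(q)^6 - 4.6668*sin(q)^5 + 10.2041*sin(q)^4 + 5.2668*sin(q)^3 + 26.5648*sin(q)^2 + 14.892*sin(q) + 2.1316)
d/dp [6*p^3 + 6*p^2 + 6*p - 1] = 18*p^2 + 12*p + 6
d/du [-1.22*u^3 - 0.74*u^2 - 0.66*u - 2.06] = -3.66*u^2 - 1.48*u - 0.66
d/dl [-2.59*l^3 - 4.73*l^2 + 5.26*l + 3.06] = -7.77*l^2 - 9.46*l + 5.26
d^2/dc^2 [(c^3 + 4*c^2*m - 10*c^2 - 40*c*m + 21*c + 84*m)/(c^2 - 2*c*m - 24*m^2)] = 6*(12*m^2 - 20*m + 7)/(c^3 - 18*c^2*m + 108*c*m^2 - 216*m^3)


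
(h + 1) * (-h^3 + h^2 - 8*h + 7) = -h^4 - 7*h^2 - h + 7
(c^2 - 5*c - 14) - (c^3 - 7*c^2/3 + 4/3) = -c^3 + 10*c^2/3 - 5*c - 46/3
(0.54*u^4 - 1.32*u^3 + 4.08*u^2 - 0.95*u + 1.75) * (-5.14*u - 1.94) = -2.7756*u^5 + 5.7372*u^4 - 18.4104*u^3 - 3.0322*u^2 - 7.152*u - 3.395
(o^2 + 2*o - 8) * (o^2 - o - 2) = o^4 + o^3 - 12*o^2 + 4*o + 16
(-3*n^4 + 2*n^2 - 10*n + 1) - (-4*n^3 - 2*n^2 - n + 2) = -3*n^4 + 4*n^3 + 4*n^2 - 9*n - 1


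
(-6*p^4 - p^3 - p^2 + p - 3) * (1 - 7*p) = 42*p^5 + p^4 + 6*p^3 - 8*p^2 + 22*p - 3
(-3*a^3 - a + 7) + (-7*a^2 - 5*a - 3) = -3*a^3 - 7*a^2 - 6*a + 4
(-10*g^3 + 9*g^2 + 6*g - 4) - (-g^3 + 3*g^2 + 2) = -9*g^3 + 6*g^2 + 6*g - 6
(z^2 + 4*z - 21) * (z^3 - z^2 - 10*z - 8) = z^5 + 3*z^4 - 35*z^3 - 27*z^2 + 178*z + 168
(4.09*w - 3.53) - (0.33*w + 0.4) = 3.76*w - 3.93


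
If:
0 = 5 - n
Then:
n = 5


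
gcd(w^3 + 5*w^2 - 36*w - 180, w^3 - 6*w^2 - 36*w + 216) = w^2 - 36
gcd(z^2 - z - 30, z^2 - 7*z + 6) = z - 6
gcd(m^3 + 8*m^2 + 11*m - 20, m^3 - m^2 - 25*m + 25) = m^2 + 4*m - 5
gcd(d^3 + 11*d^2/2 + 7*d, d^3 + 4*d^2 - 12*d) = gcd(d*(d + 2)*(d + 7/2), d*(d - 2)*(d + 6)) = d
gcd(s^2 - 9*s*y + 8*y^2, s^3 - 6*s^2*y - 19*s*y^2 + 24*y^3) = s^2 - 9*s*y + 8*y^2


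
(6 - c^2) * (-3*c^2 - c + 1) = 3*c^4 + c^3 - 19*c^2 - 6*c + 6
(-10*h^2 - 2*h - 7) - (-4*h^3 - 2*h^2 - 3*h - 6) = 4*h^3 - 8*h^2 + h - 1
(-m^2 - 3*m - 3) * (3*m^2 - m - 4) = -3*m^4 - 8*m^3 - 2*m^2 + 15*m + 12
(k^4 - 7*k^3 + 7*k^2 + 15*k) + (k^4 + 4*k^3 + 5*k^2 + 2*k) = 2*k^4 - 3*k^3 + 12*k^2 + 17*k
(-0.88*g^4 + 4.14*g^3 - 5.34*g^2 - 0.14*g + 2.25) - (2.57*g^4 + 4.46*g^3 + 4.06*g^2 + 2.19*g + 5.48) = -3.45*g^4 - 0.32*g^3 - 9.4*g^2 - 2.33*g - 3.23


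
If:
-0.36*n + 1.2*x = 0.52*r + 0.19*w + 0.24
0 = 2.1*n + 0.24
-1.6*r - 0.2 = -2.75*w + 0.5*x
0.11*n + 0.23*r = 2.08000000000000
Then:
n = -0.11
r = 9.10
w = 6.29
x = 5.10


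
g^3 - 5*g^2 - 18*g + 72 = (g - 6)*(g - 3)*(g + 4)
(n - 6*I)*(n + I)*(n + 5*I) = n^3 + 31*n + 30*I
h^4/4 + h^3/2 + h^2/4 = h^2*(h/4 + 1/4)*(h + 1)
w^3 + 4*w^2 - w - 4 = (w - 1)*(w + 1)*(w + 4)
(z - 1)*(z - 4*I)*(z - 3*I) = z^3 - z^2 - 7*I*z^2 - 12*z + 7*I*z + 12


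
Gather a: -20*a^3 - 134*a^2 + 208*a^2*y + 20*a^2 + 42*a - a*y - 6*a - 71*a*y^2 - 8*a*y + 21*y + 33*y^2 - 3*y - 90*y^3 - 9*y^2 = -20*a^3 + a^2*(208*y - 114) + a*(-71*y^2 - 9*y + 36) - 90*y^3 + 24*y^2 + 18*y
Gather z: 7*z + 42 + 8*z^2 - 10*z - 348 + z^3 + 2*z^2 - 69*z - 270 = z^3 + 10*z^2 - 72*z - 576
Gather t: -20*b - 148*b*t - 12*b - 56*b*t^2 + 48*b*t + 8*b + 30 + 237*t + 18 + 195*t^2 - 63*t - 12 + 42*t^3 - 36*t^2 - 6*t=-24*b + 42*t^3 + t^2*(159 - 56*b) + t*(168 - 100*b) + 36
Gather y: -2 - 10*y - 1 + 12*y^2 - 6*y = 12*y^2 - 16*y - 3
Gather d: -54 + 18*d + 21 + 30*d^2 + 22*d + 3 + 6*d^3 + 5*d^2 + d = 6*d^3 + 35*d^2 + 41*d - 30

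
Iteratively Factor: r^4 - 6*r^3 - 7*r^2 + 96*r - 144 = (r - 4)*(r^3 - 2*r^2 - 15*r + 36) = (r - 4)*(r - 3)*(r^2 + r - 12) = (r - 4)*(r - 3)^2*(r + 4)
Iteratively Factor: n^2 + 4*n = (n)*(n + 4)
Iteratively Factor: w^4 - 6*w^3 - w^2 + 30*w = (w - 5)*(w^3 - w^2 - 6*w) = w*(w - 5)*(w^2 - w - 6) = w*(w - 5)*(w + 2)*(w - 3)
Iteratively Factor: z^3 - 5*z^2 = (z)*(z^2 - 5*z) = z^2*(z - 5)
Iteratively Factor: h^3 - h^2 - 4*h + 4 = (h - 1)*(h^2 - 4) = (h - 2)*(h - 1)*(h + 2)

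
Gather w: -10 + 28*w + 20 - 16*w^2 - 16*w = -16*w^2 + 12*w + 10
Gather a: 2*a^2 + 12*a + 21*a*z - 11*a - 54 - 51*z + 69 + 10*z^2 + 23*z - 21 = 2*a^2 + a*(21*z + 1) + 10*z^2 - 28*z - 6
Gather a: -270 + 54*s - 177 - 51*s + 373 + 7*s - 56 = 10*s - 130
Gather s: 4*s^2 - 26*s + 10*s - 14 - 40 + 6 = 4*s^2 - 16*s - 48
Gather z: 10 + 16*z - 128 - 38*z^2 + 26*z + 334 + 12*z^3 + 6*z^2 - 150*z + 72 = 12*z^3 - 32*z^2 - 108*z + 288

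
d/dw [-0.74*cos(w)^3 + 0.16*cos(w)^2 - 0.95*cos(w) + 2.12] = (2.22*cos(w)^2 - 0.32*cos(w) + 0.95)*sin(w)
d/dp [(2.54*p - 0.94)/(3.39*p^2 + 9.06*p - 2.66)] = (-8.6106*p^2 + 6.3732*p + 1.76)/(11.4921*p^4 + 61.4268*p^3 + 64.0488*p^2 - 48.1992*p + 7.0756)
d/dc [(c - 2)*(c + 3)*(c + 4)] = 3*c^2 + 10*c - 2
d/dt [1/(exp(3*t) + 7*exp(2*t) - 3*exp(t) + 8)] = (-3*exp(2*t) - 14*exp(t) + 3)*exp(t)/(exp(3*t) + 7*exp(2*t) - 3*exp(t) + 8)^2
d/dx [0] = 0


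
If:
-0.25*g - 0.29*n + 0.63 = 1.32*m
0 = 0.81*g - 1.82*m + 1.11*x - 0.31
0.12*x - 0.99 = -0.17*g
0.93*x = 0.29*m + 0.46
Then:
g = 4.85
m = 2.83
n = -14.89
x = 1.38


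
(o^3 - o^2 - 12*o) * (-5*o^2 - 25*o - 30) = -5*o^5 - 20*o^4 + 55*o^3 + 330*o^2 + 360*o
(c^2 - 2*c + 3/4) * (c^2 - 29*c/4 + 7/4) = c^4 - 37*c^3/4 + 17*c^2 - 143*c/16 + 21/16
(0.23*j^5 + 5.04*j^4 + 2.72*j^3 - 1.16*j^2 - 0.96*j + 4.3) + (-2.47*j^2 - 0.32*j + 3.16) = 0.23*j^5 + 5.04*j^4 + 2.72*j^3 - 3.63*j^2 - 1.28*j + 7.46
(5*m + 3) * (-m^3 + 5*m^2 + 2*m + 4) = -5*m^4 + 22*m^3 + 25*m^2 + 26*m + 12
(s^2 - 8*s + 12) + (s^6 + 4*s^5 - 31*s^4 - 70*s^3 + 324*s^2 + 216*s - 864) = s^6 + 4*s^5 - 31*s^4 - 70*s^3 + 325*s^2 + 208*s - 852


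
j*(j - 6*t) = j^2 - 6*j*t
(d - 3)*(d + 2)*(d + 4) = d^3 + 3*d^2 - 10*d - 24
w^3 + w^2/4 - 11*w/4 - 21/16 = (w - 7/4)*(w + 1/2)*(w + 3/2)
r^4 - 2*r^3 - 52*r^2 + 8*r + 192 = (r - 8)*(r - 2)*(r + 2)*(r + 6)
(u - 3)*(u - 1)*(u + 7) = u^3 + 3*u^2 - 25*u + 21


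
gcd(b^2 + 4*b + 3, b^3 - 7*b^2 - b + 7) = b + 1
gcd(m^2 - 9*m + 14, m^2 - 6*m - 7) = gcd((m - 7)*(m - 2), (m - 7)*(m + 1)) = m - 7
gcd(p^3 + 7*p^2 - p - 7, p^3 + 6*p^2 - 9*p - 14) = p^2 + 8*p + 7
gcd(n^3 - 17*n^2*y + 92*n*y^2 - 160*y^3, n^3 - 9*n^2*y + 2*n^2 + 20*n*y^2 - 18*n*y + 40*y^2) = n^2 - 9*n*y + 20*y^2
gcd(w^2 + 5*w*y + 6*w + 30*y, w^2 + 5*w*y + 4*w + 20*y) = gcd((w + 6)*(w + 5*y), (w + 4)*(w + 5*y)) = w + 5*y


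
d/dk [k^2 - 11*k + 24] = 2*k - 11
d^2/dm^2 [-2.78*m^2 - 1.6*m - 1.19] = -5.56000000000000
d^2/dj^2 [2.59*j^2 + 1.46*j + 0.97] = 5.18000000000000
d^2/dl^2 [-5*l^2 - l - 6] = -10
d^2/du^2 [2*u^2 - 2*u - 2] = 4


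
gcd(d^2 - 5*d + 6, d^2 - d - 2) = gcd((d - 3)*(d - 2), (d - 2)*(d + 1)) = d - 2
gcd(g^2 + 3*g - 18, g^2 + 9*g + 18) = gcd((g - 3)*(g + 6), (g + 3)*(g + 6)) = g + 6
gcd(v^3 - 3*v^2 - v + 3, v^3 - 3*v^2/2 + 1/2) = v - 1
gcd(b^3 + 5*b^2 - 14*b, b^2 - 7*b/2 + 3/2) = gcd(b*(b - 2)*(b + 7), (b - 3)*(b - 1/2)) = 1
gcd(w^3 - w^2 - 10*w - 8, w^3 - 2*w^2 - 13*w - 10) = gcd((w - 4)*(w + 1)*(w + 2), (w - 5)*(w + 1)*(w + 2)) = w^2 + 3*w + 2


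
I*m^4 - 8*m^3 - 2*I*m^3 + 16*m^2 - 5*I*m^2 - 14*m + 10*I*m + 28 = (m - 2)*(m + 2*I)*(m + 7*I)*(I*m + 1)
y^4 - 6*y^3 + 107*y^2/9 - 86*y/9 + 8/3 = (y - 3)*(y - 4/3)*(y - 1)*(y - 2/3)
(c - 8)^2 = c^2 - 16*c + 64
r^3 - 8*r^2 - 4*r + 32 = (r - 8)*(r - 2)*(r + 2)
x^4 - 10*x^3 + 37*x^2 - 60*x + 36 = (x - 3)^2*(x - 2)^2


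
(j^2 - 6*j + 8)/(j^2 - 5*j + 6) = (j - 4)/(j - 3)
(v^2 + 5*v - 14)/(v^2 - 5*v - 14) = (-v^2 - 5*v + 14)/(-v^2 + 5*v + 14)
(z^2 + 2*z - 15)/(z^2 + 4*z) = (z^2 + 2*z - 15)/(z*(z + 4))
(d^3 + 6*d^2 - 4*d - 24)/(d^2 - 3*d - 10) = (d^2 + 4*d - 12)/(d - 5)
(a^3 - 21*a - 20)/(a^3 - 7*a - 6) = (a^2 - a - 20)/(a^2 - a - 6)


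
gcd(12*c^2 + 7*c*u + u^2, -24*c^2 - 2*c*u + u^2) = 4*c + u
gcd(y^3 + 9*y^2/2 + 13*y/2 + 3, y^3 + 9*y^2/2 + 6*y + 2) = y + 2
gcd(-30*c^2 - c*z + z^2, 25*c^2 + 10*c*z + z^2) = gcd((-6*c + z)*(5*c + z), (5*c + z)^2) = 5*c + z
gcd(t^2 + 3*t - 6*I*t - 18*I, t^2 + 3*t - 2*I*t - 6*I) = t + 3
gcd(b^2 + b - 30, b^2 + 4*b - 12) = b + 6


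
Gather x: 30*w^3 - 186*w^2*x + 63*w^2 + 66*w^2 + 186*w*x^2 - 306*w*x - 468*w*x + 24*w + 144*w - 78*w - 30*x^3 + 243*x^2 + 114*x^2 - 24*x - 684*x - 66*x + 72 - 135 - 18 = 30*w^3 + 129*w^2 + 90*w - 30*x^3 + x^2*(186*w + 357) + x*(-186*w^2 - 774*w - 774) - 81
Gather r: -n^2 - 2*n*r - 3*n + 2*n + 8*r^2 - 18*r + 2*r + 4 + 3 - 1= -n^2 - n + 8*r^2 + r*(-2*n - 16) + 6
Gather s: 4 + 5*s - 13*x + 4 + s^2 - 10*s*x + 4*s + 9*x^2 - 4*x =s^2 + s*(9 - 10*x) + 9*x^2 - 17*x + 8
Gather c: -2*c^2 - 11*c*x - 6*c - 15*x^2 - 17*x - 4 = -2*c^2 + c*(-11*x - 6) - 15*x^2 - 17*x - 4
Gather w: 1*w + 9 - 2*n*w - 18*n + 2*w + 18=-18*n + w*(3 - 2*n) + 27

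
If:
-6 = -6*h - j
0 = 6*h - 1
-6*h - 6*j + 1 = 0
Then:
No Solution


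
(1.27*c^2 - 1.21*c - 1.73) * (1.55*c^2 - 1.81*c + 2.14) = 1.9685*c^4 - 4.1742*c^3 + 2.2264*c^2 + 0.5419*c - 3.7022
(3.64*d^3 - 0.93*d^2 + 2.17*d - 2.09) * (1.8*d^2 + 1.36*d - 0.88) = 6.552*d^5 + 3.2764*d^4 - 0.562*d^3 + 0.00760000000000005*d^2 - 4.752*d + 1.8392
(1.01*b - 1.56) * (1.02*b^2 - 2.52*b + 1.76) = 1.0302*b^3 - 4.1364*b^2 + 5.7088*b - 2.7456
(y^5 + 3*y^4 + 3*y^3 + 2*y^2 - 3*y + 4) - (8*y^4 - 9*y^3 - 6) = y^5 - 5*y^4 + 12*y^3 + 2*y^2 - 3*y + 10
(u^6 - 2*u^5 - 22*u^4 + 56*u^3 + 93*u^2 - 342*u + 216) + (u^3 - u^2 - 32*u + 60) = u^6 - 2*u^5 - 22*u^4 + 57*u^3 + 92*u^2 - 374*u + 276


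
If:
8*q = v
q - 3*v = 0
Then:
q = 0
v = 0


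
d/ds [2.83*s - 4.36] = 2.83000000000000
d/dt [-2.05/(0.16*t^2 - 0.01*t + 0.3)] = (0.656*t - 0.0205)/(0.16*t^2 - 0.01*t + 0.3)^2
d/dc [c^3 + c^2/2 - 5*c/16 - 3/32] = 3*c^2 + c - 5/16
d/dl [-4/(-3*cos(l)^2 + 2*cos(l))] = 8*(-sin(l)/cos(l)^2 + 3*tan(l))/(3*cos(l) - 2)^2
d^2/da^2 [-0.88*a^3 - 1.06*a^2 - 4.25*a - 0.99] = -5.28*a - 2.12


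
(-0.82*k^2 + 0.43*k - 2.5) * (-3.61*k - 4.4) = 2.9602*k^3 + 2.0557*k^2 + 7.133*k + 11.0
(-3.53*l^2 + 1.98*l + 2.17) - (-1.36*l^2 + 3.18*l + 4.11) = -2.17*l^2 - 1.2*l - 1.94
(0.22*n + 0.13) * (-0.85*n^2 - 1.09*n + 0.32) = -0.187*n^3 - 0.3503*n^2 - 0.0713*n + 0.0416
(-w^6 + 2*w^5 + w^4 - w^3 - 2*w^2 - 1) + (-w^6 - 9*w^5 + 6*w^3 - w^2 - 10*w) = -2*w^6 - 7*w^5 + w^4 + 5*w^3 - 3*w^2 - 10*w - 1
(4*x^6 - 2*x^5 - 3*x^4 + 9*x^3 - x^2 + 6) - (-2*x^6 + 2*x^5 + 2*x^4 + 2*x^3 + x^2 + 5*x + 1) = 6*x^6 - 4*x^5 - 5*x^4 + 7*x^3 - 2*x^2 - 5*x + 5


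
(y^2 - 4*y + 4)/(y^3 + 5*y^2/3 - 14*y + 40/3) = 3*(y - 2)/(3*y^2 + 11*y - 20)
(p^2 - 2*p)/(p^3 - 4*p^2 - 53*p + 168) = p*(p - 2)/(p^3 - 4*p^2 - 53*p + 168)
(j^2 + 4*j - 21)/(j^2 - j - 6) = (j + 7)/(j + 2)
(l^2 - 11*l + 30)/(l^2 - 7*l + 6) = (l - 5)/(l - 1)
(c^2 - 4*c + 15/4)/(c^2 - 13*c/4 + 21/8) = 2*(2*c - 5)/(4*c - 7)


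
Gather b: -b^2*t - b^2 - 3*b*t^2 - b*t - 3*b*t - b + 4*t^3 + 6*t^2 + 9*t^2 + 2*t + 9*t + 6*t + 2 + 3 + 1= b^2*(-t - 1) + b*(-3*t^2 - 4*t - 1) + 4*t^3 + 15*t^2 + 17*t + 6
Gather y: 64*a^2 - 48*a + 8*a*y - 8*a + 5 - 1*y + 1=64*a^2 - 56*a + y*(8*a - 1) + 6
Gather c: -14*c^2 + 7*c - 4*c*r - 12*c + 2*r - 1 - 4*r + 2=-14*c^2 + c*(-4*r - 5) - 2*r + 1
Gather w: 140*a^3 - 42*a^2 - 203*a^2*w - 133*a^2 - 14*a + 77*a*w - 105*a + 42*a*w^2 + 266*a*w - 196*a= 140*a^3 - 175*a^2 + 42*a*w^2 - 315*a + w*(-203*a^2 + 343*a)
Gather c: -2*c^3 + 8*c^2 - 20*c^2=-2*c^3 - 12*c^2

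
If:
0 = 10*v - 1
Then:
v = 1/10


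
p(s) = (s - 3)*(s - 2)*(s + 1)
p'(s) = (s - 3)*(s - 2) + (s - 3)*(s + 1) + (s - 2)*(s + 1)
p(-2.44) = -34.78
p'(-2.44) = 38.38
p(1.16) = 3.34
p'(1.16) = -4.24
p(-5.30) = -260.54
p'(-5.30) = 127.67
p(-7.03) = -546.14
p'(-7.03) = 205.50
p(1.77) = 0.78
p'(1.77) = -3.76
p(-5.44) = -278.80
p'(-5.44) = 133.30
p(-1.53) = -8.48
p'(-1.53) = 20.26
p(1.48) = 1.96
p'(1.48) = -4.27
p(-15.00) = -4284.00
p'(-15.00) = 796.00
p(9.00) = 420.00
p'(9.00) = 172.00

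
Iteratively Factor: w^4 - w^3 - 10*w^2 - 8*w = (w)*(w^3 - w^2 - 10*w - 8) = w*(w + 1)*(w^2 - 2*w - 8) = w*(w - 4)*(w + 1)*(w + 2)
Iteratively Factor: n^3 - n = (n)*(n^2 - 1) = n*(n - 1)*(n + 1)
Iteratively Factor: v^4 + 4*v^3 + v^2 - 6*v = (v + 3)*(v^3 + v^2 - 2*v) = (v + 2)*(v + 3)*(v^2 - v) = v*(v + 2)*(v + 3)*(v - 1)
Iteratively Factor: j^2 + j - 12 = (j - 3)*(j + 4)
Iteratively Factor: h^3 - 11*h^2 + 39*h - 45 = (h - 5)*(h^2 - 6*h + 9) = (h - 5)*(h - 3)*(h - 3)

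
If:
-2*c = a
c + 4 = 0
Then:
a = 8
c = -4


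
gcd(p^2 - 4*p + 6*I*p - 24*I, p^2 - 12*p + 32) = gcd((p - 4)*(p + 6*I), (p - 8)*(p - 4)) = p - 4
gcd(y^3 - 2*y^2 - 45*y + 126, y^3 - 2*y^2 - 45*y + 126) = y^3 - 2*y^2 - 45*y + 126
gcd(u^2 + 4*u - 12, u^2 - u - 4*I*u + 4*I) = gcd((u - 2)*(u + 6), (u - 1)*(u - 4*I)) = 1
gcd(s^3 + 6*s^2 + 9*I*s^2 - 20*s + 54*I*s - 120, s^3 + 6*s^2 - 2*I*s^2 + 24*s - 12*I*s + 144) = s^2 + s*(6 + 4*I) + 24*I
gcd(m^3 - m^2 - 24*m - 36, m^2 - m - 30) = m - 6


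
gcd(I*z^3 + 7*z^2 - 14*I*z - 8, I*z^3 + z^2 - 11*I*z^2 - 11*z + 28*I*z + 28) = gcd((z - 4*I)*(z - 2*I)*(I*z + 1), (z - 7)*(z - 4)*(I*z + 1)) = z - I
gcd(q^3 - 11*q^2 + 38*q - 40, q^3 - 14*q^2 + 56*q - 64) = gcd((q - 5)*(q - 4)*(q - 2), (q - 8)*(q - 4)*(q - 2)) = q^2 - 6*q + 8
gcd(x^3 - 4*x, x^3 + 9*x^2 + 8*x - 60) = x - 2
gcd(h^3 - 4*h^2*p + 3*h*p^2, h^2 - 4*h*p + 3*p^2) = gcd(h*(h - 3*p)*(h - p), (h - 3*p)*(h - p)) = h^2 - 4*h*p + 3*p^2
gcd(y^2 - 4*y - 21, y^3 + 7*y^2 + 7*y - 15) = y + 3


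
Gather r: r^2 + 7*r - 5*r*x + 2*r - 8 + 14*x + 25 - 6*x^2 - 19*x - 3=r^2 + r*(9 - 5*x) - 6*x^2 - 5*x + 14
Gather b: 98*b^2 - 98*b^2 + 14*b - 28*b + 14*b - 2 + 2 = 0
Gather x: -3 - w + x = -w + x - 3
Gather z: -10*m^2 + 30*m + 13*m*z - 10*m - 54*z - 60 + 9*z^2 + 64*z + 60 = -10*m^2 + 20*m + 9*z^2 + z*(13*m + 10)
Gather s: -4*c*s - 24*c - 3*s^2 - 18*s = -24*c - 3*s^2 + s*(-4*c - 18)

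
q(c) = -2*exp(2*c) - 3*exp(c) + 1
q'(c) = -4*exp(2*c) - 3*exp(c)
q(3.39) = -1848.14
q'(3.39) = -3609.27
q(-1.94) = 0.53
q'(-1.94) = -0.51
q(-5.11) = 0.98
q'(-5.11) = -0.02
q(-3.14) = 0.87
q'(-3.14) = -0.14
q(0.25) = -6.15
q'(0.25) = -10.45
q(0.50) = -9.38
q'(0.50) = -15.82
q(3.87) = -4739.77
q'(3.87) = -9337.72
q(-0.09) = -3.41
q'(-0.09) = -6.08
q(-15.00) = 1.00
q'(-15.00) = 0.00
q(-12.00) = 1.00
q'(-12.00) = 0.00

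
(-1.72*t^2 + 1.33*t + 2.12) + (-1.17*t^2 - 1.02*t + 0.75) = -2.89*t^2 + 0.31*t + 2.87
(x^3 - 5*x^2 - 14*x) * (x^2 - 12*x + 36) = x^5 - 17*x^4 + 82*x^3 - 12*x^2 - 504*x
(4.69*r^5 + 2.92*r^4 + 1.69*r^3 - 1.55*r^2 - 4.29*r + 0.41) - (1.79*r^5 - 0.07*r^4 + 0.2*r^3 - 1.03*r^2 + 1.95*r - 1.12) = 2.9*r^5 + 2.99*r^4 + 1.49*r^3 - 0.52*r^2 - 6.24*r + 1.53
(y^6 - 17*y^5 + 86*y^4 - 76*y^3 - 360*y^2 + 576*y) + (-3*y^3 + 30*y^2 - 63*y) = y^6 - 17*y^5 + 86*y^4 - 79*y^3 - 330*y^2 + 513*y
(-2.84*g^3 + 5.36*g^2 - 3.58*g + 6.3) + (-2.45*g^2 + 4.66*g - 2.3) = -2.84*g^3 + 2.91*g^2 + 1.08*g + 4.0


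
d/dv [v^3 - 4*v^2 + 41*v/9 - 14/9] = 3*v^2 - 8*v + 41/9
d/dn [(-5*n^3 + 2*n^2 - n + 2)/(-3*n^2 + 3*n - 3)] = (5*n^4 - 10*n^3 + 16*n^2 - 1)/(3*(n^4 - 2*n^3 + 3*n^2 - 2*n + 1))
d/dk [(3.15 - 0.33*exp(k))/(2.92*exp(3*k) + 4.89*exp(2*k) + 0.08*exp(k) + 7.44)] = (1.9272*exp(3*k) - 25.9803*exp(2*k) - 30.807*exp(k) - 2.7072)*exp(k)/(8.5264*exp(6*k) + 28.5576*exp(5*k) + 24.3793*exp(4*k) + 44.232*exp(3*k) + 72.7696*exp(2*k) + 1.1904*exp(k) + 55.3536)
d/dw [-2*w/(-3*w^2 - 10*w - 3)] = 6*(1 - w^2)/(9*w^4 + 60*w^3 + 118*w^2 + 60*w + 9)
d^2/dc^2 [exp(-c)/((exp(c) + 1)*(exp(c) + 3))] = (9*exp(4*c) + 44*exp(3*c) + 70*exp(2*c) + 36*exp(c) + 9)*exp(-c)/(exp(6*c) + 12*exp(5*c) + 57*exp(4*c) + 136*exp(3*c) + 171*exp(2*c) + 108*exp(c) + 27)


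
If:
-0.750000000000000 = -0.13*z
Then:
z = 5.77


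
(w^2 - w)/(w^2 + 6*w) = (w - 1)/(w + 6)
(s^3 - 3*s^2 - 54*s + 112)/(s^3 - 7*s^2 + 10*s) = (s^2 - s - 56)/(s*(s - 5))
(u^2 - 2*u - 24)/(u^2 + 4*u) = (u - 6)/u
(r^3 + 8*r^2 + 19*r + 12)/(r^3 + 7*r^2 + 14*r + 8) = (r + 3)/(r + 2)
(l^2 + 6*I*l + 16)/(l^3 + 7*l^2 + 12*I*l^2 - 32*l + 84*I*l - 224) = (l - 2*I)/(l^2 + l*(7 + 4*I) + 28*I)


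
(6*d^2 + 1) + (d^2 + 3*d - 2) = 7*d^2 + 3*d - 1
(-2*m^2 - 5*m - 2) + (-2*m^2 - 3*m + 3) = -4*m^2 - 8*m + 1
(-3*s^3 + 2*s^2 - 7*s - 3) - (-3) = -3*s^3 + 2*s^2 - 7*s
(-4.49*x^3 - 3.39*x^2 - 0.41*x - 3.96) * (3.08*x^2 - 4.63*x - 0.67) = -13.8292*x^5 + 10.3475*x^4 + 17.4412*x^3 - 8.0272*x^2 + 18.6095*x + 2.6532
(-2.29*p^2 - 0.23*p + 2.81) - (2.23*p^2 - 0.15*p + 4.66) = -4.52*p^2 - 0.08*p - 1.85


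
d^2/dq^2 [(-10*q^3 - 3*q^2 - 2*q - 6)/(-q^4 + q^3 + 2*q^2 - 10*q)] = 2*(10*q^9 + 9*q^8 + 63*q^7 - 667*q^6 + 24*q^5 - 30*q^4 + 1304*q^3 - 108*q^2 - 360*q + 600)/(q^3*(q^9 - 3*q^8 - 3*q^7 + 41*q^6 - 54*q^5 - 102*q^4 + 412*q^3 - 180*q^2 - 600*q + 1000))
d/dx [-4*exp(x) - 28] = -4*exp(x)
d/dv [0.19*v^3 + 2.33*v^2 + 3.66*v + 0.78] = 0.57*v^2 + 4.66*v + 3.66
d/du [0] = 0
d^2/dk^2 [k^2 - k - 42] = 2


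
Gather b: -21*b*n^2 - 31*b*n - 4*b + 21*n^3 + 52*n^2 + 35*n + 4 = b*(-21*n^2 - 31*n - 4) + 21*n^3 + 52*n^2 + 35*n + 4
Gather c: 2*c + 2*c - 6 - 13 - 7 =4*c - 26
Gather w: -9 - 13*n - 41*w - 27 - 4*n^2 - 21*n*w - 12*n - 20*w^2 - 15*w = -4*n^2 - 25*n - 20*w^2 + w*(-21*n - 56) - 36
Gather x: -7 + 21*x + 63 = 21*x + 56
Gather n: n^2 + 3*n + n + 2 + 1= n^2 + 4*n + 3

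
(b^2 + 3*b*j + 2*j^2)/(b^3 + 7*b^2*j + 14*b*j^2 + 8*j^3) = 1/(b + 4*j)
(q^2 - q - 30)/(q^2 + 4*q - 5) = (q - 6)/(q - 1)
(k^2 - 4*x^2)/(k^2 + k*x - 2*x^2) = (-k + 2*x)/(-k + x)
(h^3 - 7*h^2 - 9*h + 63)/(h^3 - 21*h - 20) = (-h^3 + 7*h^2 + 9*h - 63)/(-h^3 + 21*h + 20)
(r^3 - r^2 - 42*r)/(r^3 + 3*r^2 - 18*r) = (r - 7)/(r - 3)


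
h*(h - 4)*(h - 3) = h^3 - 7*h^2 + 12*h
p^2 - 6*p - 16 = (p - 8)*(p + 2)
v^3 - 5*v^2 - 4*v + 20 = (v - 5)*(v - 2)*(v + 2)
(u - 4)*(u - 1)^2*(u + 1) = u^4 - 5*u^3 + 3*u^2 + 5*u - 4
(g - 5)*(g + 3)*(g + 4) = g^3 + 2*g^2 - 23*g - 60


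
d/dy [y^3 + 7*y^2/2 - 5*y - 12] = 3*y^2 + 7*y - 5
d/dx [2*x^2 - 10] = 4*x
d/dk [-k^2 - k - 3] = -2*k - 1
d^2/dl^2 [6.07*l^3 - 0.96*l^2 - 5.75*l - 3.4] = 36.42*l - 1.92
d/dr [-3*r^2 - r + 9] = -6*r - 1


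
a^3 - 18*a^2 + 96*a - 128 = (a - 8)^2*(a - 2)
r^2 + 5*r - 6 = (r - 1)*(r + 6)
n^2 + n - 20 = (n - 4)*(n + 5)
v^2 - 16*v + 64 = (v - 8)^2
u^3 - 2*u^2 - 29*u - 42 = (u - 7)*(u + 2)*(u + 3)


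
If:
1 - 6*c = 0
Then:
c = 1/6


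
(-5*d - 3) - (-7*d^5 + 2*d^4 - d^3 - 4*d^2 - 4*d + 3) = 7*d^5 - 2*d^4 + d^3 + 4*d^2 - d - 6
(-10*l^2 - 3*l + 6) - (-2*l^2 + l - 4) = -8*l^2 - 4*l + 10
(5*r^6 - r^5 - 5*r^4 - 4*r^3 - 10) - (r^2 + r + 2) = 5*r^6 - r^5 - 5*r^4 - 4*r^3 - r^2 - r - 12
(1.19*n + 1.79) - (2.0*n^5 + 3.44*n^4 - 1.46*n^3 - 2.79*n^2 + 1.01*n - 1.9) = -2.0*n^5 - 3.44*n^4 + 1.46*n^3 + 2.79*n^2 + 0.18*n + 3.69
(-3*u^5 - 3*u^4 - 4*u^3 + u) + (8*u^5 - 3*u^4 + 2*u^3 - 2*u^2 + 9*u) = 5*u^5 - 6*u^4 - 2*u^3 - 2*u^2 + 10*u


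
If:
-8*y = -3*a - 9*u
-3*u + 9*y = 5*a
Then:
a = 19*y/12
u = 13*y/36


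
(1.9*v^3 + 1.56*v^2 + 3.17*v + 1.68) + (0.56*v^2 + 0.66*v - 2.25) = 1.9*v^3 + 2.12*v^2 + 3.83*v - 0.57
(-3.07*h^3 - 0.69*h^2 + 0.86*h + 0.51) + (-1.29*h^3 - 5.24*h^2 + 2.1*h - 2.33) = -4.36*h^3 - 5.93*h^2 + 2.96*h - 1.82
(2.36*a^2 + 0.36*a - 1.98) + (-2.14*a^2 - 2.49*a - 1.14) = 0.22*a^2 - 2.13*a - 3.12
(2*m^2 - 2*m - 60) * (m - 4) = 2*m^3 - 10*m^2 - 52*m + 240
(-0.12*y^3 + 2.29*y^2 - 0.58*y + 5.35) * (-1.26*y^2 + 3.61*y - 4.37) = 0.1512*y^5 - 3.3186*y^4 + 9.5221*y^3 - 18.8421*y^2 + 21.8481*y - 23.3795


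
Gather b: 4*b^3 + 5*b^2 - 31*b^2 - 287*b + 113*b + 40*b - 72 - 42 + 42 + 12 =4*b^3 - 26*b^2 - 134*b - 60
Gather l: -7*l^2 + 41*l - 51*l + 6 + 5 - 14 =-7*l^2 - 10*l - 3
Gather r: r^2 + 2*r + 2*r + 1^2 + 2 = r^2 + 4*r + 3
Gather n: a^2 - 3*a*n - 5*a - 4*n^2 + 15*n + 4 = a^2 - 5*a - 4*n^2 + n*(15 - 3*a) + 4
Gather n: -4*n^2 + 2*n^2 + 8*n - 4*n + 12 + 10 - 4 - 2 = -2*n^2 + 4*n + 16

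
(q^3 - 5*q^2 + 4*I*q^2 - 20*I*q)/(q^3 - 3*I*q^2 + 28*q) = (q - 5)/(q - 7*I)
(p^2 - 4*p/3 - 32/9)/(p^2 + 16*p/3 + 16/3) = (p - 8/3)/(p + 4)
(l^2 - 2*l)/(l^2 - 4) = l/(l + 2)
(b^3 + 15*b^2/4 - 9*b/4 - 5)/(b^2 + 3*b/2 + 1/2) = (4*b^2 + 11*b - 20)/(2*(2*b + 1))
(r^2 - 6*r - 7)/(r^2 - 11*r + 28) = (r + 1)/(r - 4)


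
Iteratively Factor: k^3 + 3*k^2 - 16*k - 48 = (k - 4)*(k^2 + 7*k + 12) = (k - 4)*(k + 3)*(k + 4)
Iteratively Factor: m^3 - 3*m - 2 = (m + 1)*(m^2 - m - 2) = (m - 2)*(m + 1)*(m + 1)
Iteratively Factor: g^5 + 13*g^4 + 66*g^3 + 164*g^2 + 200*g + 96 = (g + 2)*(g^4 + 11*g^3 + 44*g^2 + 76*g + 48) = (g + 2)^2*(g^3 + 9*g^2 + 26*g + 24) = (g + 2)^2*(g + 4)*(g^2 + 5*g + 6) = (g + 2)^2*(g + 3)*(g + 4)*(g + 2)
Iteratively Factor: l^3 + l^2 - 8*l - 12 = (l - 3)*(l^2 + 4*l + 4) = (l - 3)*(l + 2)*(l + 2)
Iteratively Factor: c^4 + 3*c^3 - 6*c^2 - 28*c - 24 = (c + 2)*(c^3 + c^2 - 8*c - 12) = (c + 2)^2*(c^2 - c - 6) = (c - 3)*(c + 2)^2*(c + 2)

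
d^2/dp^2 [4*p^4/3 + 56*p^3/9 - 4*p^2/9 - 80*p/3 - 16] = 16*p^2 + 112*p/3 - 8/9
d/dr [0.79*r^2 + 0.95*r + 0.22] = 1.58*r + 0.95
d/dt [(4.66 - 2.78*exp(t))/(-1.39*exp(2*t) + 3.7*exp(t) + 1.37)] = (-3.8642*exp(2*t) + 12.9548*exp(t) - 21.0506)*exp(t)/(1.9321*exp(4*t) - 10.286*exp(3*t) + 9.8814*exp(2*t) + 10.138*exp(t) + 1.8769)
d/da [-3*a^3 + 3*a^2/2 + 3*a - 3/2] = -9*a^2 + 3*a + 3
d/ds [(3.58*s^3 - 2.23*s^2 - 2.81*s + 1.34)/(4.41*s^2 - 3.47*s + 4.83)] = (15.7878*s^4 - 24.8452*s^3 + 72.0044*s^2 - 33.3606*s - 8.9225)/(19.4481*s^4 - 30.6054*s^3 + 54.6415*s^2 - 33.5202*s + 23.3289)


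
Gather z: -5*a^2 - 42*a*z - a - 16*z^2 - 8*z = -5*a^2 - a - 16*z^2 + z*(-42*a - 8)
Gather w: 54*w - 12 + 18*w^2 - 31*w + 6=18*w^2 + 23*w - 6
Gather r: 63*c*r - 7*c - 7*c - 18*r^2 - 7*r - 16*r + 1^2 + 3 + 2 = -14*c - 18*r^2 + r*(63*c - 23) + 6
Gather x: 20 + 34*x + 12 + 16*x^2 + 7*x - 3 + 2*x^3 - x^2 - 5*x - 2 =2*x^3 + 15*x^2 + 36*x + 27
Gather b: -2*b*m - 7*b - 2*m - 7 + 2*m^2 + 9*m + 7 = b*(-2*m - 7) + 2*m^2 + 7*m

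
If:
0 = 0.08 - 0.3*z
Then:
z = 0.27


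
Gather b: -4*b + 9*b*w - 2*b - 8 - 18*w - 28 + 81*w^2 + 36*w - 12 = b*(9*w - 6) + 81*w^2 + 18*w - 48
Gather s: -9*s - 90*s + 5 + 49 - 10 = 44 - 99*s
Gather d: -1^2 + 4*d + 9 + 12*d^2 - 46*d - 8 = 12*d^2 - 42*d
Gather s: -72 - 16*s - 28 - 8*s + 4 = -24*s - 96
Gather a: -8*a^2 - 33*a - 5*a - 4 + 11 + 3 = -8*a^2 - 38*a + 10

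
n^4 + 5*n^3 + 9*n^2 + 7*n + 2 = (n + 1)^3*(n + 2)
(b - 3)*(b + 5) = b^2 + 2*b - 15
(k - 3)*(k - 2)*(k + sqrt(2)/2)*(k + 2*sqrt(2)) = k^4 - 5*k^3 + 5*sqrt(2)*k^3/2 - 25*sqrt(2)*k^2/2 + 8*k^2 - 10*k + 15*sqrt(2)*k + 12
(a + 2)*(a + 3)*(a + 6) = a^3 + 11*a^2 + 36*a + 36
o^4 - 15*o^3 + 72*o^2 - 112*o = o*(o - 7)*(o - 4)^2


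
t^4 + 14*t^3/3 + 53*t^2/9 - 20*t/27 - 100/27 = (t - 2/3)*(t + 5/3)^2*(t + 2)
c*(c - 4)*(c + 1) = c^3 - 3*c^2 - 4*c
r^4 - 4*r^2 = r^2*(r - 2)*(r + 2)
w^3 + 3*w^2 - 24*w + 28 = (w - 2)^2*(w + 7)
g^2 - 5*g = g*(g - 5)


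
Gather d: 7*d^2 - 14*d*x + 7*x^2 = 7*d^2 - 14*d*x + 7*x^2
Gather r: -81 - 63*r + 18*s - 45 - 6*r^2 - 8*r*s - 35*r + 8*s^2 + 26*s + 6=-6*r^2 + r*(-8*s - 98) + 8*s^2 + 44*s - 120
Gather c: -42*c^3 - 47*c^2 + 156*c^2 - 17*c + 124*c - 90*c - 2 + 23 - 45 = -42*c^3 + 109*c^2 + 17*c - 24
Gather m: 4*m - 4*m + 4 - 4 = 0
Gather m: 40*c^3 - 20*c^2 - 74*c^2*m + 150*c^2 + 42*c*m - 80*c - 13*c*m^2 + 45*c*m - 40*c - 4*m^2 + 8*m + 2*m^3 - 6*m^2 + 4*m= 40*c^3 + 130*c^2 - 120*c + 2*m^3 + m^2*(-13*c - 10) + m*(-74*c^2 + 87*c + 12)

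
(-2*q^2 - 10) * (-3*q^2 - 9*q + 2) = 6*q^4 + 18*q^3 + 26*q^2 + 90*q - 20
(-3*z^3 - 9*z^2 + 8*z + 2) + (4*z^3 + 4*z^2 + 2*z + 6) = z^3 - 5*z^2 + 10*z + 8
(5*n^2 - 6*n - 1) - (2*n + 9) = 5*n^2 - 8*n - 10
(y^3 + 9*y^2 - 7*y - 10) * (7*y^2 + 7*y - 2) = 7*y^5 + 70*y^4 + 12*y^3 - 137*y^2 - 56*y + 20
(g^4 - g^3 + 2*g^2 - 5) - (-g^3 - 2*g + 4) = g^4 + 2*g^2 + 2*g - 9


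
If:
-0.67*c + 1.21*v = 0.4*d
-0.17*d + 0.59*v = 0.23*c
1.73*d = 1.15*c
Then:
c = 0.00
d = 0.00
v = 0.00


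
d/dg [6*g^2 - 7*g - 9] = 12*g - 7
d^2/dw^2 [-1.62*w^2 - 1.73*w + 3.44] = -3.24000000000000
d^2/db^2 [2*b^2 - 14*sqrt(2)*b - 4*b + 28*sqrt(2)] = 4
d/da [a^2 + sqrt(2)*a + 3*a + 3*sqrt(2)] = 2*a + sqrt(2) + 3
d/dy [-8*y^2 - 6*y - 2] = -16*y - 6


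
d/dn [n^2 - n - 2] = 2*n - 1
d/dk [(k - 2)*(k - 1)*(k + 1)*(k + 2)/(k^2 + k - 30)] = (2*k^5 + 3*k^4 - 120*k^3 - 5*k^2 + 292*k - 4)/(k^4 + 2*k^3 - 59*k^2 - 60*k + 900)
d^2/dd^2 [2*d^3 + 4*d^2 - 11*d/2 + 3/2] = 12*d + 8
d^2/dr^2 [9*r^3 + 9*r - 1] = 54*r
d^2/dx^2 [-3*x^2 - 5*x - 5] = -6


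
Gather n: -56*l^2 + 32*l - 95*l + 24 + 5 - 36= -56*l^2 - 63*l - 7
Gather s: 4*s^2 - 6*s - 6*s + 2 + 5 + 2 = 4*s^2 - 12*s + 9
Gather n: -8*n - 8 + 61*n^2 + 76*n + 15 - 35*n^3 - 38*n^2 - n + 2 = -35*n^3 + 23*n^2 + 67*n + 9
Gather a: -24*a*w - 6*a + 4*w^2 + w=a*(-24*w - 6) + 4*w^2 + w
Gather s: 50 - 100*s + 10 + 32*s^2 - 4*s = 32*s^2 - 104*s + 60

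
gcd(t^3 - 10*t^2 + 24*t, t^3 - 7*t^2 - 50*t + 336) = t - 6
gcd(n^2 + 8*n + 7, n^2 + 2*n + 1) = n + 1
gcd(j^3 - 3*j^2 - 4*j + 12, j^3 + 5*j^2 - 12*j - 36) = j^2 - j - 6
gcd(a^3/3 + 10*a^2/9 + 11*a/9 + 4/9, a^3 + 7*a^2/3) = 1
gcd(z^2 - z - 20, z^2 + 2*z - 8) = z + 4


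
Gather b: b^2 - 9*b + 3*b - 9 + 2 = b^2 - 6*b - 7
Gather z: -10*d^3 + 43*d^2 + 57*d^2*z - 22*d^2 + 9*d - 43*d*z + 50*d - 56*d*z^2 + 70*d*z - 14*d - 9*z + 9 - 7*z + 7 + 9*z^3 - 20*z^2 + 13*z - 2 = -10*d^3 + 21*d^2 + 45*d + 9*z^3 + z^2*(-56*d - 20) + z*(57*d^2 + 27*d - 3) + 14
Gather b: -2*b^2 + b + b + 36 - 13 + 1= -2*b^2 + 2*b + 24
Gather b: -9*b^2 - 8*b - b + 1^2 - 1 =-9*b^2 - 9*b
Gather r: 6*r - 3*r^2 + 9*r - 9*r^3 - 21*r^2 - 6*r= -9*r^3 - 24*r^2 + 9*r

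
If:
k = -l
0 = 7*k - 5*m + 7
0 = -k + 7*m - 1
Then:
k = -1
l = 1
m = 0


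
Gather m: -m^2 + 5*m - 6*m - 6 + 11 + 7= -m^2 - m + 12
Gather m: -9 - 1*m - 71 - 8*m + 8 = -9*m - 72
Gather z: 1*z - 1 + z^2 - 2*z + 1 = z^2 - z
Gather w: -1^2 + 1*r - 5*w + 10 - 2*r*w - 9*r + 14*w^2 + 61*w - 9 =-8*r + 14*w^2 + w*(56 - 2*r)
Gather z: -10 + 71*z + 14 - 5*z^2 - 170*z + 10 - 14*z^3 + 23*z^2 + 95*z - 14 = -14*z^3 + 18*z^2 - 4*z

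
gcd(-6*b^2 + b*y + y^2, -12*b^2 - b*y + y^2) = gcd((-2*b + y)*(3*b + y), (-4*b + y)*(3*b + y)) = 3*b + y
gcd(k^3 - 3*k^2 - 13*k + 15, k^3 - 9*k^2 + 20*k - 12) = k - 1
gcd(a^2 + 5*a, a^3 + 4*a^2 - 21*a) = a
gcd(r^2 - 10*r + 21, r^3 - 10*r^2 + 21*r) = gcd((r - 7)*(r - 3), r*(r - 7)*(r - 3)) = r^2 - 10*r + 21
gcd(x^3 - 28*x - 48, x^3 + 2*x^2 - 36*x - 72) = x^2 - 4*x - 12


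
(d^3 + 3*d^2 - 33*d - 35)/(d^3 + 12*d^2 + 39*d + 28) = (d - 5)/(d + 4)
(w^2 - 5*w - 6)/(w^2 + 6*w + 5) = (w - 6)/(w + 5)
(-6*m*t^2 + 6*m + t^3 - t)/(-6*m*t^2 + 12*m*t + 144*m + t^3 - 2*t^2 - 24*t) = (t^2 - 1)/(t^2 - 2*t - 24)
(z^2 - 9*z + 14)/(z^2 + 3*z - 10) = (z - 7)/(z + 5)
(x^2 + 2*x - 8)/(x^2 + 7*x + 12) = (x - 2)/(x + 3)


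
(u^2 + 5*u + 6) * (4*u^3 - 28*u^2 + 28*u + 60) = 4*u^5 - 8*u^4 - 88*u^3 + 32*u^2 + 468*u + 360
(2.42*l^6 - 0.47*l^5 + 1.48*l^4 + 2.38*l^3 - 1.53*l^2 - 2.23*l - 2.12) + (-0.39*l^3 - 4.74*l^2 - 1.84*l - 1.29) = 2.42*l^6 - 0.47*l^5 + 1.48*l^4 + 1.99*l^3 - 6.27*l^2 - 4.07*l - 3.41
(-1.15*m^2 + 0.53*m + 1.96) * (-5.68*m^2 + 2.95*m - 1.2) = 6.532*m^4 - 6.4029*m^3 - 8.1893*m^2 + 5.146*m - 2.352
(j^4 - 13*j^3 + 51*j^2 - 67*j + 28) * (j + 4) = j^5 - 9*j^4 - j^3 + 137*j^2 - 240*j + 112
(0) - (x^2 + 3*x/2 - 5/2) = -x^2 - 3*x/2 + 5/2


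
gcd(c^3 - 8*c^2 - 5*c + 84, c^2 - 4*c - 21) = c^2 - 4*c - 21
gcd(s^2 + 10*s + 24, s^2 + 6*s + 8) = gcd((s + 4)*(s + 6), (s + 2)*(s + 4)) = s + 4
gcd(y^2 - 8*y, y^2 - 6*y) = y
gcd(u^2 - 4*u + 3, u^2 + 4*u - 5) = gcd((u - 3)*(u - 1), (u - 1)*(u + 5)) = u - 1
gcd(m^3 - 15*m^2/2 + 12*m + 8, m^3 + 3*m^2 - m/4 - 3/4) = m + 1/2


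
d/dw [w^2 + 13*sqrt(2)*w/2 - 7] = 2*w + 13*sqrt(2)/2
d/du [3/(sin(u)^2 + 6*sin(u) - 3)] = -6*(sin(u) + 3)*cos(u)/(sin(u)^2 + 6*sin(u) - 3)^2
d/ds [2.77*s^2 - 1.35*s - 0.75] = 5.54*s - 1.35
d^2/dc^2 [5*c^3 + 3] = 30*c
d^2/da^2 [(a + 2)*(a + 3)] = 2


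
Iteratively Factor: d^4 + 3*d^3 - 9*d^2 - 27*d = (d - 3)*(d^3 + 6*d^2 + 9*d) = d*(d - 3)*(d^2 + 6*d + 9) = d*(d - 3)*(d + 3)*(d + 3)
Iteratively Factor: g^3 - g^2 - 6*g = (g + 2)*(g^2 - 3*g) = (g - 3)*(g + 2)*(g)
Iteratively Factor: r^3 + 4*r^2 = (r)*(r^2 + 4*r) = r^2*(r + 4)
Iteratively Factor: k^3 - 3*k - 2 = (k + 1)*(k^2 - k - 2) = (k - 2)*(k + 1)*(k + 1)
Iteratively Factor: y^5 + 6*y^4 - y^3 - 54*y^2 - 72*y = (y)*(y^4 + 6*y^3 - y^2 - 54*y - 72) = y*(y + 3)*(y^3 + 3*y^2 - 10*y - 24) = y*(y - 3)*(y + 3)*(y^2 + 6*y + 8) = y*(y - 3)*(y + 2)*(y + 3)*(y + 4)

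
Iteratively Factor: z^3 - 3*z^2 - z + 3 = (z - 1)*(z^2 - 2*z - 3) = (z - 1)*(z + 1)*(z - 3)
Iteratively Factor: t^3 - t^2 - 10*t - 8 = (t + 2)*(t^2 - 3*t - 4) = (t - 4)*(t + 2)*(t + 1)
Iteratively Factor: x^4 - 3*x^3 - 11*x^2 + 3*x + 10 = (x - 1)*(x^3 - 2*x^2 - 13*x - 10) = (x - 5)*(x - 1)*(x^2 + 3*x + 2) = (x - 5)*(x - 1)*(x + 1)*(x + 2)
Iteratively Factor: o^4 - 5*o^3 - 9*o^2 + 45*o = (o - 5)*(o^3 - 9*o) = (o - 5)*(o - 3)*(o^2 + 3*o) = o*(o - 5)*(o - 3)*(o + 3)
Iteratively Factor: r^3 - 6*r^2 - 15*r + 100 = (r - 5)*(r^2 - r - 20) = (r - 5)*(r + 4)*(r - 5)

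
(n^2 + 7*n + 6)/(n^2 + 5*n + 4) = (n + 6)/(n + 4)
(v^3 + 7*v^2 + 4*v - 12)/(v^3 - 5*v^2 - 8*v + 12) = (v + 6)/(v - 6)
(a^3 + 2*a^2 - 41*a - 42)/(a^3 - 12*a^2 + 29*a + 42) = (a + 7)/(a - 7)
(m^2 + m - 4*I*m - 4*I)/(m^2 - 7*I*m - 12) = (m + 1)/(m - 3*I)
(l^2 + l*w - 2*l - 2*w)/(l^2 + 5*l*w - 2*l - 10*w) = (l + w)/(l + 5*w)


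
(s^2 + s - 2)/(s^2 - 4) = (s - 1)/(s - 2)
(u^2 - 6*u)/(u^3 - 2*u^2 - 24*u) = 1/(u + 4)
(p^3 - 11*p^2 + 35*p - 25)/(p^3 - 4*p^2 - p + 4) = (p^2 - 10*p + 25)/(p^2 - 3*p - 4)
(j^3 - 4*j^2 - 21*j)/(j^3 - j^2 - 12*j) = (j - 7)/(j - 4)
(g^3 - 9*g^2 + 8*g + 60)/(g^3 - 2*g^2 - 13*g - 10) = (g - 6)/(g + 1)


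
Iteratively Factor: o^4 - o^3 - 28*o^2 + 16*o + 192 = (o + 3)*(o^3 - 4*o^2 - 16*o + 64) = (o + 3)*(o + 4)*(o^2 - 8*o + 16) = (o - 4)*(o + 3)*(o + 4)*(o - 4)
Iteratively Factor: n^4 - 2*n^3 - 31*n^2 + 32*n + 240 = (n - 5)*(n^3 + 3*n^2 - 16*n - 48) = (n - 5)*(n + 4)*(n^2 - n - 12) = (n - 5)*(n + 3)*(n + 4)*(n - 4)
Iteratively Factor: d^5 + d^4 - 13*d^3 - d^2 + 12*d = (d - 1)*(d^4 + 2*d^3 - 11*d^2 - 12*d) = d*(d - 1)*(d^3 + 2*d^2 - 11*d - 12) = d*(d - 1)*(d + 1)*(d^2 + d - 12) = d*(d - 3)*(d - 1)*(d + 1)*(d + 4)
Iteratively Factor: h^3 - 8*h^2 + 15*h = (h - 5)*(h^2 - 3*h) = (h - 5)*(h - 3)*(h)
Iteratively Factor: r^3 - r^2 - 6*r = (r + 2)*(r^2 - 3*r) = r*(r + 2)*(r - 3)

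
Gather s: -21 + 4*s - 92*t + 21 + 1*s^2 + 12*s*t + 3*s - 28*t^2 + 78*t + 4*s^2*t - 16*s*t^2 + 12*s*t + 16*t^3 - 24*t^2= s^2*(4*t + 1) + s*(-16*t^2 + 24*t + 7) + 16*t^3 - 52*t^2 - 14*t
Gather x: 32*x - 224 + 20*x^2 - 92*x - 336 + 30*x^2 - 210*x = 50*x^2 - 270*x - 560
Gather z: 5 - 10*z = 5 - 10*z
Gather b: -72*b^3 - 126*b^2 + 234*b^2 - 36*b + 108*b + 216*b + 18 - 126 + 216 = -72*b^3 + 108*b^2 + 288*b + 108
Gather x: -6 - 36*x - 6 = -36*x - 12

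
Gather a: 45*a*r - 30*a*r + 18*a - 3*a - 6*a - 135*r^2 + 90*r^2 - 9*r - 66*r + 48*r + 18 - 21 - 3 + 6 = a*(15*r + 9) - 45*r^2 - 27*r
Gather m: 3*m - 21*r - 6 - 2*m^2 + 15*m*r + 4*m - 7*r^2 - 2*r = -2*m^2 + m*(15*r + 7) - 7*r^2 - 23*r - 6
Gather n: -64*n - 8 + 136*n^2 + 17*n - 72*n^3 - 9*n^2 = -72*n^3 + 127*n^2 - 47*n - 8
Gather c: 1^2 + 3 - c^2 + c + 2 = -c^2 + c + 6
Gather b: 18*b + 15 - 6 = 18*b + 9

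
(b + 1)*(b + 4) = b^2 + 5*b + 4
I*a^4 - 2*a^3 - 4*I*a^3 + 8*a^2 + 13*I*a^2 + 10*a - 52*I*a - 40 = (a - 4)*(a - 2*I)*(a + 5*I)*(I*a + 1)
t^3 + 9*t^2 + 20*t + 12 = (t + 1)*(t + 2)*(t + 6)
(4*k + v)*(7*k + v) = 28*k^2 + 11*k*v + v^2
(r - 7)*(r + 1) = r^2 - 6*r - 7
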